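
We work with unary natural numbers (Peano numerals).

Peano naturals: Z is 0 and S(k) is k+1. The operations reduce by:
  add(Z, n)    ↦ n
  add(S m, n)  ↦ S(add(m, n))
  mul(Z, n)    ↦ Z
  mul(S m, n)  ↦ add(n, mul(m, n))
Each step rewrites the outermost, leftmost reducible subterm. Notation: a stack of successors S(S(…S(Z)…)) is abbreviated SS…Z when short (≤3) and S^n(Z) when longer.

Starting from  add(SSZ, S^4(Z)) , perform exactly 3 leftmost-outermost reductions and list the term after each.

  start: add(SSZ, S^4(Z))
  step 1: S(add(SZ, S^4(Z)))
  step 2: S(S(add(Z, S^4(Z))))
  step 3: S^6(Z)

Answer: after 3 steps: S^6(Z)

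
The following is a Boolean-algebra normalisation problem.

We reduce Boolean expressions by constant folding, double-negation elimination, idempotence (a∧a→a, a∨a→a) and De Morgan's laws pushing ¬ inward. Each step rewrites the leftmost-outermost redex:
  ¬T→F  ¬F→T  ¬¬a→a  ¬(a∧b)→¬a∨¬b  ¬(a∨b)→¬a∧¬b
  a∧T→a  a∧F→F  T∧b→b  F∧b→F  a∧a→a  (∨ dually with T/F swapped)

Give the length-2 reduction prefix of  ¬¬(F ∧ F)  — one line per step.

  start: ¬¬(F ∧ F)
  →1  F ∧ F
  →2  F

Answer: after 2 steps: F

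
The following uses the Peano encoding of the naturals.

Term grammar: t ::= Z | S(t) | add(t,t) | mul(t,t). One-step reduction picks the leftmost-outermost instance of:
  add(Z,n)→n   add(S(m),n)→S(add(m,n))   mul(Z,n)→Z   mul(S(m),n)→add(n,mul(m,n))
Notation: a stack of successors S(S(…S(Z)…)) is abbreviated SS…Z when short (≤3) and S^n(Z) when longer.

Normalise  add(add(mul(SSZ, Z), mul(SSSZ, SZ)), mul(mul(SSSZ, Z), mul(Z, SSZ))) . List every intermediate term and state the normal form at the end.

  start: add(add(mul(SSZ, Z), mul(SSSZ, SZ)), mul(mul(SSSZ, Z), mul(Z, SSZ)))
  [1] add(add(add(Z, mul(SZ, Z)), mul(SSSZ, SZ)), mul(mul(SSSZ, Z), mul(Z, SSZ)))
  [2] add(add(mul(SZ, Z), mul(SSSZ, SZ)), mul(mul(SSSZ, Z), mul(Z, SSZ)))
  [3] add(add(add(Z, mul(Z, Z)), mul(SSSZ, SZ)), mul(mul(SSSZ, Z), mul(Z, SSZ)))
  [4] add(add(mul(Z, Z), mul(SSSZ, SZ)), mul(mul(SSSZ, Z), mul(Z, SSZ)))
  [5] add(add(Z, mul(SSSZ, SZ)), mul(mul(SSSZ, Z), mul(Z, SSZ)))
  [6] add(mul(SSSZ, SZ), mul(mul(SSSZ, Z), mul(Z, SSZ)))
  [7] add(add(SZ, mul(SSZ, SZ)), mul(mul(SSSZ, Z), mul(Z, SSZ)))
  [8] add(S(add(Z, mul(SSZ, SZ))), mul(mul(SSSZ, Z), mul(Z, SSZ)))
  [9] S(add(add(Z, mul(SSZ, SZ)), mul(mul(SSSZ, Z), mul(Z, SSZ))))
  [10] S(add(mul(SSZ, SZ), mul(mul(SSSZ, Z), mul(Z, SSZ))))
  [11] S(add(add(SZ, mul(SZ, SZ)), mul(mul(SSSZ, Z), mul(Z, SSZ))))
  [12] S(add(S(add(Z, mul(SZ, SZ))), mul(mul(SSSZ, Z), mul(Z, SSZ))))
  [13] S(S(add(add(Z, mul(SZ, SZ)), mul(mul(SSSZ, Z), mul(Z, SSZ)))))
  [14] S(S(add(mul(SZ, SZ), mul(mul(SSSZ, Z), mul(Z, SSZ)))))
  [15] S(S(add(add(SZ, mul(Z, SZ)), mul(mul(SSSZ, Z), mul(Z, SSZ)))))
  [16] S(S(add(S(add(Z, mul(Z, SZ))), mul(mul(SSSZ, Z), mul(Z, SSZ)))))
  [17] S(S(S(add(add(Z, mul(Z, SZ)), mul(mul(SSSZ, Z), mul(Z, SSZ))))))
  [18] S(S(S(add(mul(Z, SZ), mul(mul(SSSZ, Z), mul(Z, SSZ))))))
  [19] S(S(S(add(Z, mul(mul(SSSZ, Z), mul(Z, SSZ))))))
  [20] S(S(S(mul(mul(SSSZ, Z), mul(Z, SSZ)))))
  [21] S(S(S(mul(add(Z, mul(SSZ, Z)), mul(Z, SSZ)))))
  [22] S(S(S(mul(mul(SSZ, Z), mul(Z, SSZ)))))
  [23] S(S(S(mul(add(Z, mul(SZ, Z)), mul(Z, SSZ)))))
  [24] S(S(S(mul(mul(SZ, Z), mul(Z, SSZ)))))
  [25] S(S(S(mul(add(Z, mul(Z, Z)), mul(Z, SSZ)))))
  [26] S(S(S(mul(mul(Z, Z), mul(Z, SSZ)))))
  [27] S(S(S(mul(Z, mul(Z, SSZ)))))
  [28] SSSZ

Answer: normal form = SSSZ  (in 28 steps)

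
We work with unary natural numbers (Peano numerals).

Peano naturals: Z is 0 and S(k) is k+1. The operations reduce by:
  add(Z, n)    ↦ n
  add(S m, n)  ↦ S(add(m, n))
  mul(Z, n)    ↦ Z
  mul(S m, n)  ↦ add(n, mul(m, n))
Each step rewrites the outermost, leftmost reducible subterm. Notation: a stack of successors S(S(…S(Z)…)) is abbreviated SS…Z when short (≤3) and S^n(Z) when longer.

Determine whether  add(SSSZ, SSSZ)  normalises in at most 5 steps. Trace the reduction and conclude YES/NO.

  start: add(SSSZ, SSSZ)
  step 1: S(add(SSZ, SSSZ))
  step 2: S(S(add(SZ, SSSZ)))
  step 3: S(S(S(add(Z, SSSZ))))
  step 4: S^6(Z)

Answer: YES — reaches normal form S^6(Z) in 4 ≤ 5 steps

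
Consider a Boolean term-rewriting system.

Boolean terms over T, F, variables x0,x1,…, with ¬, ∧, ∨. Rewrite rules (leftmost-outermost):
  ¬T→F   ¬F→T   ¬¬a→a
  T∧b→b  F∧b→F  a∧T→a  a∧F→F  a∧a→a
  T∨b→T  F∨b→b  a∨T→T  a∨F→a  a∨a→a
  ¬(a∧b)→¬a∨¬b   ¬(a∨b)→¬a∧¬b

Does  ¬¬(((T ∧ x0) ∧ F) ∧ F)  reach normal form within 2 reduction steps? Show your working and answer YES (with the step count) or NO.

Answer: YES — reaches normal form F in 2 ≤ 2 steps

Reduction:
  start: ¬¬(((T ∧ x0) ∧ F) ∧ F)
  →1  ((T ∧ x0) ∧ F) ∧ F
  →2  F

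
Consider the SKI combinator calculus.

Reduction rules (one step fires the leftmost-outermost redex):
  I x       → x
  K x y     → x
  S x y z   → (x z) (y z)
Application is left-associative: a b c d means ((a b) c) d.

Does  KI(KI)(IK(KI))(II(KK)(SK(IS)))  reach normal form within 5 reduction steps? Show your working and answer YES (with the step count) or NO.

  start: KI(KI)(IK(KI))(II(KK)(SK(IS)))
  →1  I(IK(KI))(II(KK)(SK(IS)))
  →2  IK(KI)(II(KK)(SK(IS)))
  →3  K(KI)(II(KK)(SK(IS)))
  →4  KI

Answer: YES — reaches normal form KI in 4 ≤ 5 steps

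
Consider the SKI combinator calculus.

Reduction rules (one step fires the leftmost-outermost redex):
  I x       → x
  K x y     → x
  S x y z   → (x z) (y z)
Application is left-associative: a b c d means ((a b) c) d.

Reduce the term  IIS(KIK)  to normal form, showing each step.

Answer: normal form = SI  (in 3 steps)

Reduction:
  start: IIS(KIK)
  step 1: IS(KIK)
  step 2: S(KIK)
  step 3: SI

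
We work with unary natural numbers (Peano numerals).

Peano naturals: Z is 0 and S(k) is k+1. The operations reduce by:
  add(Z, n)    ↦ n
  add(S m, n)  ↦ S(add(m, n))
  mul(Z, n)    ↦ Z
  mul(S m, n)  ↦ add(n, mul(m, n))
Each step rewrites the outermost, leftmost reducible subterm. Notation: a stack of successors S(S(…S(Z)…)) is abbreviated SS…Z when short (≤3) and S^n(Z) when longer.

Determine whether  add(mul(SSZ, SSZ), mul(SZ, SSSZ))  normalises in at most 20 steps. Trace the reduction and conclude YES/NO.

Answer: YES — reaches normal form S^7(Z) in 20 ≤ 20 steps

Working:
  start: add(mul(SSZ, SSZ), mul(SZ, SSSZ))
  step 1: add(add(SSZ, mul(SZ, SSZ)), mul(SZ, SSSZ))
  step 2: add(S(add(SZ, mul(SZ, SSZ))), mul(SZ, SSSZ))
  step 3: S(add(add(SZ, mul(SZ, SSZ)), mul(SZ, SSSZ)))
  step 4: S(add(S(add(Z, mul(SZ, SSZ))), mul(SZ, SSSZ)))
  step 5: S(S(add(add(Z, mul(SZ, SSZ)), mul(SZ, SSSZ))))
  step 6: S(S(add(mul(SZ, SSZ), mul(SZ, SSSZ))))
  step 7: S(S(add(add(SSZ, mul(Z, SSZ)), mul(SZ, SSSZ))))
  step 8: S(S(add(S(add(SZ, mul(Z, SSZ))), mul(SZ, SSSZ))))
  step 9: S(S(S(add(add(SZ, mul(Z, SSZ)), mul(SZ, SSSZ)))))
  step 10: S(S(S(add(S(add(Z, mul(Z, SSZ))), mul(SZ, SSSZ)))))
  step 11: S(S(S(S(add(add(Z, mul(Z, SSZ)), mul(SZ, SSSZ))))))
  step 12: S(S(S(S(add(mul(Z, SSZ), mul(SZ, SSSZ))))))
  step 13: S(S(S(S(add(Z, mul(SZ, SSSZ))))))
  step 14: S(S(S(S(mul(SZ, SSSZ)))))
  step 15: S(S(S(S(add(SSSZ, mul(Z, SSSZ))))))
  step 16: S(S(S(S(S(add(SSZ, mul(Z, SSSZ)))))))
  step 17: S(S(S(S(S(S(add(SZ, mul(Z, SSSZ))))))))
  step 18: S(S(S(S(S(S(S(add(Z, mul(Z, SSSZ)))))))))
  step 19: S(S(S(S(S(S(S(mul(Z, SSSZ))))))))
  step 20: S^7(Z)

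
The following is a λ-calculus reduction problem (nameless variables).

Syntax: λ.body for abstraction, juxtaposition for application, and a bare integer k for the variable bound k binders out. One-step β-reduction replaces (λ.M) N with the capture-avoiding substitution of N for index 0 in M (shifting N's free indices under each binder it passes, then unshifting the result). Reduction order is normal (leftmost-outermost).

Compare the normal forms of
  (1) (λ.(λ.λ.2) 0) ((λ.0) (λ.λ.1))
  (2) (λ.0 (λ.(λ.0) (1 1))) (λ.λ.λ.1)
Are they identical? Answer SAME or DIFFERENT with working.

Answer: DIFFERENT — A ⇓ λ.λ.λ.1, B ⇓ λ.λ.1

Reduction:
Term A:
  start: (λ.(λ.λ.2) 0) ((λ.0) (λ.λ.1))
  →1  (λ.λ.(λ.0) (λ.λ.1)) ((λ.0) (λ.λ.1))
  →2  λ.(λ.0) (λ.λ.1)
  →3  λ.λ.λ.1

Term B:
  start: (λ.0 (λ.(λ.0) (1 1))) (λ.λ.λ.1)
  →1  (λ.λ.λ.1) (λ.(λ.0) ((λ.λ.λ.1) (λ.λ.λ.1)))
  →2  λ.λ.1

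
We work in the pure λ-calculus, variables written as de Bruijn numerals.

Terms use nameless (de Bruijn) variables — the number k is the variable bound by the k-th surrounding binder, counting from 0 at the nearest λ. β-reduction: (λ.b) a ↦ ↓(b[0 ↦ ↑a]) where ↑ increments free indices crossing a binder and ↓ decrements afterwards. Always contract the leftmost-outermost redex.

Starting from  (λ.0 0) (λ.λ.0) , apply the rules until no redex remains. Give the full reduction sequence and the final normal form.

  start: (λ.0 0) (λ.λ.0)
  [1] (λ.λ.0) (λ.λ.0)
  [2] λ.0

Answer: normal form = λ.0  (in 2 steps)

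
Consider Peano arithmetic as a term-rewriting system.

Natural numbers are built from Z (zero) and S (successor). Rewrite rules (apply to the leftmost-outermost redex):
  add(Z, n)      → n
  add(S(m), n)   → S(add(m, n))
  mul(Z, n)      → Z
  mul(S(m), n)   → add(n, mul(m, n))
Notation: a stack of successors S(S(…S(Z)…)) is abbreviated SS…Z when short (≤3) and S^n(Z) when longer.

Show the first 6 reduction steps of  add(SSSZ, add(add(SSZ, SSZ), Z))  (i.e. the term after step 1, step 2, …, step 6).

Answer: after 6 steps: S(S(S(S(add(add(SZ, SSZ), Z)))))

Reduction:
  start: add(SSSZ, add(add(SSZ, SSZ), Z))
  →1  S(add(SSZ, add(add(SSZ, SSZ), Z)))
  →2  S(S(add(SZ, add(add(SSZ, SSZ), Z))))
  →3  S(S(S(add(Z, add(add(SSZ, SSZ), Z)))))
  →4  S(S(S(add(add(SSZ, SSZ), Z))))
  →5  S(S(S(add(S(add(SZ, SSZ)), Z))))
  →6  S(S(S(S(add(add(SZ, SSZ), Z)))))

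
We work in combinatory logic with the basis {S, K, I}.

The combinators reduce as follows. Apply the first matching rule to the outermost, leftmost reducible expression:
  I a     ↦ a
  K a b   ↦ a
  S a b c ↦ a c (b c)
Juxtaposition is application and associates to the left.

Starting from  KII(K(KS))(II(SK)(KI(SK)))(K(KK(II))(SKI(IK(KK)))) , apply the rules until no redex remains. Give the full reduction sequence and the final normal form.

Answer: normal form = S  (in 4 steps)

Reduction:
  start: KII(K(KS))(II(SK)(KI(SK)))(K(KK(II))(SKI(IK(KK))))
  step 1: I(K(KS))(II(SK)(KI(SK)))(K(KK(II))(SKI(IK(KK))))
  step 2: K(KS)(II(SK)(KI(SK)))(K(KK(II))(SKI(IK(KK))))
  step 3: KS(K(KK(II))(SKI(IK(KK))))
  step 4: S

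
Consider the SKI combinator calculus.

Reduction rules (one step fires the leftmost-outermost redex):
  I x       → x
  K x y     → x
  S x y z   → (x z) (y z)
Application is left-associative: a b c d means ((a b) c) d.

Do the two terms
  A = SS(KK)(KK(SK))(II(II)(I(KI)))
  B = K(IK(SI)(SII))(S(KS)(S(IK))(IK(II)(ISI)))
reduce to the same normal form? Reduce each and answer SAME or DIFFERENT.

Term A:
  start: SS(KK)(KK(SK))(II(II)(I(KI)))
  [1] S(KK(SK))(KK(KK(SK)))(II(II)(I(KI)))
  [2] KK(SK)(II(II)(I(KI)))(KK(KK(SK))(II(II)(I(KI))))
  [3] K(II(II)(I(KI)))(KK(KK(SK))(II(II)(I(KI))))
  [4] II(II)(I(KI))
  [5] I(II)(I(KI))
  [6] II(I(KI))
  [7] I(I(KI))
  [8] I(KI)
  [9] KI

Term B:
  start: K(IK(SI)(SII))(S(KS)(S(IK))(IK(II)(ISI)))
  [1] IK(SI)(SII)
  [2] K(SI)(SII)
  [3] SI

Answer: DIFFERENT — A ⇓ KI, B ⇓ SI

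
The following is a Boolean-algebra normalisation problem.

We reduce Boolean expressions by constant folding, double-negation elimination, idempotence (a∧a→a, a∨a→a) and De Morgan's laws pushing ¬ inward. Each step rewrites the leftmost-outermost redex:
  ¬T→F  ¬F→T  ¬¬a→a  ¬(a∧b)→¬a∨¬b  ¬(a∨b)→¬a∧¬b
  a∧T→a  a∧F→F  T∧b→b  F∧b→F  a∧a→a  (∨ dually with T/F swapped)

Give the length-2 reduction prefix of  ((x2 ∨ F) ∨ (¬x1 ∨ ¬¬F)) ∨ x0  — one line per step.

  start: ((x2 ∨ F) ∨ (¬x1 ∨ ¬¬F)) ∨ x0
  [1] (x2 ∨ (¬x1 ∨ ¬¬F)) ∨ x0
  [2] (x2 ∨ (¬x1 ∨ F)) ∨ x0

Answer: after 2 steps: (x2 ∨ (¬x1 ∨ F)) ∨ x0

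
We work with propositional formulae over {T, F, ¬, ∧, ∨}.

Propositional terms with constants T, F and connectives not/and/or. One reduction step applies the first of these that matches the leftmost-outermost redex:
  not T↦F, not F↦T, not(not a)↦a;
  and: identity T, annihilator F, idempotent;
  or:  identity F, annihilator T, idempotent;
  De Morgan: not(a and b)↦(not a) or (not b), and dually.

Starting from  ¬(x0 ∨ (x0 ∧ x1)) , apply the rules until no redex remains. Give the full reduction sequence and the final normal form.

Answer: normal form = ¬x0 ∧ (¬x0 ∨ ¬x1)  (in 2 steps)

Derivation:
  start: ¬(x0 ∨ (x0 ∧ x1))
  →1  ¬x0 ∧ ¬(x0 ∧ x1)
  →2  ¬x0 ∧ (¬x0 ∨ ¬x1)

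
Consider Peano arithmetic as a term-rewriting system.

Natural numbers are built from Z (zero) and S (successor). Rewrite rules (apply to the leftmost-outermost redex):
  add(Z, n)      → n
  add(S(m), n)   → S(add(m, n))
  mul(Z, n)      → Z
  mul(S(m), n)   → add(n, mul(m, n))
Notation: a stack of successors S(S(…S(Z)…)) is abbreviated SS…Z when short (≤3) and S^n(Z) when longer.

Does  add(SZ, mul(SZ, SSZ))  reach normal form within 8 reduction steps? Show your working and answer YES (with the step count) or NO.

  start: add(SZ, mul(SZ, SSZ))
  [1] S(add(Z, mul(SZ, SSZ)))
  [2] S(mul(SZ, SSZ))
  [3] S(add(SSZ, mul(Z, SSZ)))
  [4] S(S(add(SZ, mul(Z, SSZ))))
  [5] S(S(S(add(Z, mul(Z, SSZ)))))
  [6] S(S(S(mul(Z, SSZ))))
  [7] SSSZ

Answer: YES — reaches normal form SSSZ in 7 ≤ 8 steps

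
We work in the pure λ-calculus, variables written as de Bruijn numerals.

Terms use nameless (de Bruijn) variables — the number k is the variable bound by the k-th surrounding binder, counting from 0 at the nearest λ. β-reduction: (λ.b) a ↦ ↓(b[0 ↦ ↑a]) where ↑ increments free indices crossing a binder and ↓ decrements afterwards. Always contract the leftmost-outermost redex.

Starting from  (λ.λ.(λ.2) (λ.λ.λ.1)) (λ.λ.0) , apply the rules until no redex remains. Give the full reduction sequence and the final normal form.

Answer: normal form = λ.λ.λ.0  (in 2 steps)

Working:
  start: (λ.λ.(λ.2) (λ.λ.λ.1)) (λ.λ.0)
  →1  λ.(λ.λ.λ.0) (λ.λ.λ.1)
  →2  λ.λ.λ.0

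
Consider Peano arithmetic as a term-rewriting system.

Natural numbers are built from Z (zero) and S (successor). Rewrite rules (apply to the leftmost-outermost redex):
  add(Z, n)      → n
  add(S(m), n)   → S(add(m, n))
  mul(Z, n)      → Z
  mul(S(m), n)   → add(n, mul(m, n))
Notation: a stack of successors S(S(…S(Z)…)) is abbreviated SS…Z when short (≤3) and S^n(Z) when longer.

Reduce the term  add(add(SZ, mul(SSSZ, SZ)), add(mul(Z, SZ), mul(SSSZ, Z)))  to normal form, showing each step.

  start: add(add(SZ, mul(SSSZ, SZ)), add(mul(Z, SZ), mul(SSSZ, Z)))
  step 1: add(S(add(Z, mul(SSSZ, SZ))), add(mul(Z, SZ), mul(SSSZ, Z)))
  step 2: S(add(add(Z, mul(SSSZ, SZ)), add(mul(Z, SZ), mul(SSSZ, Z))))
  step 3: S(add(mul(SSSZ, SZ), add(mul(Z, SZ), mul(SSSZ, Z))))
  step 4: S(add(add(SZ, mul(SSZ, SZ)), add(mul(Z, SZ), mul(SSSZ, Z))))
  step 5: S(add(S(add(Z, mul(SSZ, SZ))), add(mul(Z, SZ), mul(SSSZ, Z))))
  step 6: S(S(add(add(Z, mul(SSZ, SZ)), add(mul(Z, SZ), mul(SSSZ, Z)))))
  step 7: S(S(add(mul(SSZ, SZ), add(mul(Z, SZ), mul(SSSZ, Z)))))
  step 8: S(S(add(add(SZ, mul(SZ, SZ)), add(mul(Z, SZ), mul(SSSZ, Z)))))
  step 9: S(S(add(S(add(Z, mul(SZ, SZ))), add(mul(Z, SZ), mul(SSSZ, Z)))))
  step 10: S(S(S(add(add(Z, mul(SZ, SZ)), add(mul(Z, SZ), mul(SSSZ, Z))))))
  step 11: S(S(S(add(mul(SZ, SZ), add(mul(Z, SZ), mul(SSSZ, Z))))))
  step 12: S(S(S(add(add(SZ, mul(Z, SZ)), add(mul(Z, SZ), mul(SSSZ, Z))))))
  step 13: S(S(S(add(S(add(Z, mul(Z, SZ))), add(mul(Z, SZ), mul(SSSZ, Z))))))
  step 14: S(S(S(S(add(add(Z, mul(Z, SZ)), add(mul(Z, SZ), mul(SSSZ, Z)))))))
  step 15: S(S(S(S(add(mul(Z, SZ), add(mul(Z, SZ), mul(SSSZ, Z)))))))
  step 16: S(S(S(S(add(Z, add(mul(Z, SZ), mul(SSSZ, Z)))))))
  step 17: S(S(S(S(add(mul(Z, SZ), mul(SSSZ, Z))))))
  step 18: S(S(S(S(add(Z, mul(SSSZ, Z))))))
  step 19: S(S(S(S(mul(SSSZ, Z)))))
  step 20: S(S(S(S(add(Z, mul(SSZ, Z))))))
  step 21: S(S(S(S(mul(SSZ, Z)))))
  step 22: S(S(S(S(add(Z, mul(SZ, Z))))))
  step 23: S(S(S(S(mul(SZ, Z)))))
  step 24: S(S(S(S(add(Z, mul(Z, Z))))))
  step 25: S(S(S(S(mul(Z, Z)))))
  step 26: S^4(Z)

Answer: normal form = S^4(Z)  (in 26 steps)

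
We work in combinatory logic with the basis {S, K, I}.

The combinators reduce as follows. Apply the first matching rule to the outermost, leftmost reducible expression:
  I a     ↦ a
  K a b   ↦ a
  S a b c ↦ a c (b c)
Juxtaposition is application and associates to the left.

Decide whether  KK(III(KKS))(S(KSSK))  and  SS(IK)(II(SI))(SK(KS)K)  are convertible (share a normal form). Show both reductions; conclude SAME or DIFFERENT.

Term A:
  start: KK(III(KKS))(S(KSSK))
  step 1: K(S(KSSK))
  step 2: K(S(SK))

Term B:
  start: SS(IK)(II(SI))(SK(KS)K)
  step 1: S(II(SI))(IK(II(SI)))(SK(KS)K)
  step 2: II(SI)(SK(KS)K)(IK(II(SI))(SK(KS)K))
  step 3: I(SI)(SK(KS)K)(IK(II(SI))(SK(KS)K))
  step 4: SI(SK(KS)K)(IK(II(SI))(SK(KS)K))
  step 5: I(IK(II(SI))(SK(KS)K))(SK(KS)K(IK(II(SI))(SK(KS)K)))
  step 6: IK(II(SI))(SK(KS)K)(SK(KS)K(IK(II(SI))(SK(KS)K)))
  step 7: K(II(SI))(SK(KS)K)(SK(KS)K(IK(II(SI))(SK(KS)K)))
  step 8: II(SI)(SK(KS)K(IK(II(SI))(SK(KS)K)))
  step 9: I(SI)(SK(KS)K(IK(II(SI))(SK(KS)K)))
  step 10: SI(SK(KS)K(IK(II(SI))(SK(KS)K)))
  step 11: SI(KK(KSK)(IK(II(SI))(SK(KS)K)))
  step 12: SI(K(IK(II(SI))(SK(KS)K)))
  step 13: SI(K(K(II(SI))(SK(KS)K)))
  step 14: SI(K(II(SI)))
  step 15: SI(K(I(SI)))
  step 16: SI(K(SI))

Answer: DIFFERENT — A ⇓ K(S(SK)), B ⇓ SI(K(SI))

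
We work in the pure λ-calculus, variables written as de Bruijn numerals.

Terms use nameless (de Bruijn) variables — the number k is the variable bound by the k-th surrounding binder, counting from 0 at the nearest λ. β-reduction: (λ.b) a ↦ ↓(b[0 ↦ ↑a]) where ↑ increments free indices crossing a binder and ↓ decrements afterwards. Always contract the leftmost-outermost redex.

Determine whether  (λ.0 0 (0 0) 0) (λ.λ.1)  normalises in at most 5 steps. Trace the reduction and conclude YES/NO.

Answer: YES — reaches normal form λ.λ.λ.1 in 4 ≤ 5 steps

Reduction:
  start: (λ.0 0 (0 0) 0) (λ.λ.1)
  step 1: (λ.λ.1) (λ.λ.1) ((λ.λ.1) (λ.λ.1)) (λ.λ.1)
  step 2: (λ.λ.λ.1) ((λ.λ.1) (λ.λ.1)) (λ.λ.1)
  step 3: (λ.λ.1) (λ.λ.1)
  step 4: λ.λ.λ.1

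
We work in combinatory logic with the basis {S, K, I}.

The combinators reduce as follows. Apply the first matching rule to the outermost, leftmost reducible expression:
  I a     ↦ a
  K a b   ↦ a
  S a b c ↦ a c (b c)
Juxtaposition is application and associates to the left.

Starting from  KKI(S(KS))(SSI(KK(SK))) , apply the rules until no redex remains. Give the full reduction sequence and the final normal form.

Answer: normal form = S(KS)  (in 2 steps)

Derivation:
  start: KKI(S(KS))(SSI(KK(SK)))
  step 1: K(S(KS))(SSI(KK(SK)))
  step 2: S(KS)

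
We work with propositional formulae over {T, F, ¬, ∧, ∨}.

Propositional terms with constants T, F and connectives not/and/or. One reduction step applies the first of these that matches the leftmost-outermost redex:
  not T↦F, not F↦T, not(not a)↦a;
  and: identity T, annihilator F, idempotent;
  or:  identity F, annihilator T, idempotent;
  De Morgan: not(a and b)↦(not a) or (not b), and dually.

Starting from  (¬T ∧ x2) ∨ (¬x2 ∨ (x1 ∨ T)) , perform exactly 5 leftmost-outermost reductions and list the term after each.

Answer: after 5 steps: T

Working:
  start: (¬T ∧ x2) ∨ (¬x2 ∨ (x1 ∨ T))
  step 1: (F ∧ x2) ∨ (¬x2 ∨ (x1 ∨ T))
  step 2: F ∨ (¬x2 ∨ (x1 ∨ T))
  step 3: ¬x2 ∨ (x1 ∨ T)
  step 4: ¬x2 ∨ T
  step 5: T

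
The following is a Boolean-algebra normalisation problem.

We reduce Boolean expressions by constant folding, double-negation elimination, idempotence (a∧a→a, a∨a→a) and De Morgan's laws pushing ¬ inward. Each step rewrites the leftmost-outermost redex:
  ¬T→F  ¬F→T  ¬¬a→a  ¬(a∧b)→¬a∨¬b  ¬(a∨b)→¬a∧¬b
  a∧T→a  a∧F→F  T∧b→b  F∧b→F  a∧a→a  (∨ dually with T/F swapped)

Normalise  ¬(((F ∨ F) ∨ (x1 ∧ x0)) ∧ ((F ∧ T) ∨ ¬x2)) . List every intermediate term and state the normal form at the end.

  start: ¬(((F ∨ F) ∨ (x1 ∧ x0)) ∧ ((F ∧ T) ∨ ¬x2))
  [1] ¬((F ∨ F) ∨ (x1 ∧ x0)) ∨ ¬((F ∧ T) ∨ ¬x2)
  [2] (¬(F ∨ F) ∧ ¬(x1 ∧ x0)) ∨ ¬((F ∧ T) ∨ ¬x2)
  [3] ((¬F ∧ ¬F) ∧ ¬(x1 ∧ x0)) ∨ ¬((F ∧ T) ∨ ¬x2)
  [4] (¬F ∧ ¬(x1 ∧ x0)) ∨ ¬((F ∧ T) ∨ ¬x2)
  [5] (T ∧ ¬(x1 ∧ x0)) ∨ ¬((F ∧ T) ∨ ¬x2)
  [6] ¬(x1 ∧ x0) ∨ ¬((F ∧ T) ∨ ¬x2)
  [7] (¬x1 ∨ ¬x0) ∨ ¬((F ∧ T) ∨ ¬x2)
  [8] (¬x1 ∨ ¬x0) ∨ (¬(F ∧ T) ∧ ¬¬x2)
  [9] (¬x1 ∨ ¬x0) ∨ ((¬F ∨ ¬T) ∧ ¬¬x2)
  [10] (¬x1 ∨ ¬x0) ∨ ((T ∨ ¬T) ∧ ¬¬x2)
  [11] (¬x1 ∨ ¬x0) ∨ (T ∧ ¬¬x2)
  [12] (¬x1 ∨ ¬x0) ∨ ¬¬x2
  [13] (¬x1 ∨ ¬x0) ∨ x2

Answer: normal form = (¬x1 ∨ ¬x0) ∨ x2  (in 13 steps)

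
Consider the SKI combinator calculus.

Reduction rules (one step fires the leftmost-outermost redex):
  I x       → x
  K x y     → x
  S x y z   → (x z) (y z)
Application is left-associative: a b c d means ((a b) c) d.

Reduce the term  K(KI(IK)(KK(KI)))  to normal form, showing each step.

Answer: normal form = KK  (in 3 steps)

Working:
  start: K(KI(IK)(KK(KI)))
  [1] K(I(KK(KI)))
  [2] K(KK(KI))
  [3] KK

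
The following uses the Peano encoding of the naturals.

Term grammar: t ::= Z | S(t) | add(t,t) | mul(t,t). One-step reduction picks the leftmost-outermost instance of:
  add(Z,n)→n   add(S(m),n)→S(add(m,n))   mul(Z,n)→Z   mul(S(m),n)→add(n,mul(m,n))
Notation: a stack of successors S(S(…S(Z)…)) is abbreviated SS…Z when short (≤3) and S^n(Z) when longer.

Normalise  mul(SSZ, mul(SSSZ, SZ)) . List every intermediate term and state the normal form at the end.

Answer: normal form = S^6(Z)  (in 31 steps)

Working:
  start: mul(SSZ, mul(SSSZ, SZ))
  step 1: add(mul(SSSZ, SZ), mul(SZ, mul(SSSZ, SZ)))
  step 2: add(add(SZ, mul(SSZ, SZ)), mul(SZ, mul(SSSZ, SZ)))
  step 3: add(S(add(Z, mul(SSZ, SZ))), mul(SZ, mul(SSSZ, SZ)))
  step 4: S(add(add(Z, mul(SSZ, SZ)), mul(SZ, mul(SSSZ, SZ))))
  step 5: S(add(mul(SSZ, SZ), mul(SZ, mul(SSSZ, SZ))))
  step 6: S(add(add(SZ, mul(SZ, SZ)), mul(SZ, mul(SSSZ, SZ))))
  step 7: S(add(S(add(Z, mul(SZ, SZ))), mul(SZ, mul(SSSZ, SZ))))
  step 8: S(S(add(add(Z, mul(SZ, SZ)), mul(SZ, mul(SSSZ, SZ)))))
  step 9: S(S(add(mul(SZ, SZ), mul(SZ, mul(SSSZ, SZ)))))
  step 10: S(S(add(add(SZ, mul(Z, SZ)), mul(SZ, mul(SSSZ, SZ)))))
  step 11: S(S(add(S(add(Z, mul(Z, SZ))), mul(SZ, mul(SSSZ, SZ)))))
  step 12: S(S(S(add(add(Z, mul(Z, SZ)), mul(SZ, mul(SSSZ, SZ))))))
  step 13: S(S(S(add(mul(Z, SZ), mul(SZ, mul(SSSZ, SZ))))))
  step 14: S(S(S(add(Z, mul(SZ, mul(SSSZ, SZ))))))
  step 15: S(S(S(mul(SZ, mul(SSSZ, SZ)))))
  step 16: S(S(S(add(mul(SSSZ, SZ), mul(Z, mul(SSSZ, SZ))))))
  step 17: S(S(S(add(add(SZ, mul(SSZ, SZ)), mul(Z, mul(SSSZ, SZ))))))
  step 18: S(S(S(add(S(add(Z, mul(SSZ, SZ))), mul(Z, mul(SSSZ, SZ))))))
  step 19: S(S(S(S(add(add(Z, mul(SSZ, SZ)), mul(Z, mul(SSSZ, SZ)))))))
  step 20: S(S(S(S(add(mul(SSZ, SZ), mul(Z, mul(SSSZ, SZ)))))))
  step 21: S(S(S(S(add(add(SZ, mul(SZ, SZ)), mul(Z, mul(SSSZ, SZ)))))))
  step 22: S(S(S(S(add(S(add(Z, mul(SZ, SZ))), mul(Z, mul(SSSZ, SZ)))))))
  step 23: S(S(S(S(S(add(add(Z, mul(SZ, SZ)), mul(Z, mul(SSSZ, SZ))))))))
  step 24: S(S(S(S(S(add(mul(SZ, SZ), mul(Z, mul(SSSZ, SZ))))))))
  step 25: S(S(S(S(S(add(add(SZ, mul(Z, SZ)), mul(Z, mul(SSSZ, SZ))))))))
  step 26: S(S(S(S(S(add(S(add(Z, mul(Z, SZ))), mul(Z, mul(SSSZ, SZ))))))))
  step 27: S(S(S(S(S(S(add(add(Z, mul(Z, SZ)), mul(Z, mul(SSSZ, SZ)))))))))
  step 28: S(S(S(S(S(S(add(mul(Z, SZ), mul(Z, mul(SSSZ, SZ)))))))))
  step 29: S(S(S(S(S(S(add(Z, mul(Z, mul(SSSZ, SZ)))))))))
  step 30: S(S(S(S(S(S(mul(Z, mul(SSSZ, SZ))))))))
  step 31: S^6(Z)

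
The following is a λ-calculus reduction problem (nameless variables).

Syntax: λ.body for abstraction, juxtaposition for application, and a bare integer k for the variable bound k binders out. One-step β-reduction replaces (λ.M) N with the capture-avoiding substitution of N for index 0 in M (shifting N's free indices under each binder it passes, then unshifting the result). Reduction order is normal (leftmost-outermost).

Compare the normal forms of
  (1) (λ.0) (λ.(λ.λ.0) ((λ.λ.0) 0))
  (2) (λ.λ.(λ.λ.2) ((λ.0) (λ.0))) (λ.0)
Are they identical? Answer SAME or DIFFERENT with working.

Answer: DIFFERENT — A ⇓ λ.λ.0, B ⇓ λ.λ.1

Derivation:
Term A:
  start: (λ.0) (λ.(λ.λ.0) ((λ.λ.0) 0))
  →1  λ.(λ.λ.0) ((λ.λ.0) 0)
  →2  λ.λ.0

Term B:
  start: (λ.λ.(λ.λ.2) ((λ.0) (λ.0))) (λ.0)
  →1  λ.(λ.λ.2) ((λ.0) (λ.0))
  →2  λ.λ.1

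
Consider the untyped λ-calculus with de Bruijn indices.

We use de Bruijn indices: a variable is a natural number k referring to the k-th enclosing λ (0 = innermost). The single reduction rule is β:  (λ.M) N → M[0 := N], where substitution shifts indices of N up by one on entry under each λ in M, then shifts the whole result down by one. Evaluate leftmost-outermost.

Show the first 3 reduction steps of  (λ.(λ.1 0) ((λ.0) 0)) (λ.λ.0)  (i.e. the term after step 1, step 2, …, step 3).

  start: (λ.(λ.1 0) ((λ.0) 0)) (λ.λ.0)
  →1  (λ.(λ.λ.0) 0) ((λ.0) (λ.λ.0))
  →2  (λ.λ.0) ((λ.0) (λ.λ.0))
  →3  λ.0

Answer: after 3 steps: λ.0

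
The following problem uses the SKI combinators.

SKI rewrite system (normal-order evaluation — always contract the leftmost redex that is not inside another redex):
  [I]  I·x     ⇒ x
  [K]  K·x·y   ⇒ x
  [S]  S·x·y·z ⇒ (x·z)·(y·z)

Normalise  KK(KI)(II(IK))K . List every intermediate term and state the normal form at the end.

Answer: normal form = K  (in 5 steps)

Reduction:
  start: KK(KI)(II(IK))K
  →1  K(II(IK))K
  →2  II(IK)
  →3  I(IK)
  →4  IK
  →5  K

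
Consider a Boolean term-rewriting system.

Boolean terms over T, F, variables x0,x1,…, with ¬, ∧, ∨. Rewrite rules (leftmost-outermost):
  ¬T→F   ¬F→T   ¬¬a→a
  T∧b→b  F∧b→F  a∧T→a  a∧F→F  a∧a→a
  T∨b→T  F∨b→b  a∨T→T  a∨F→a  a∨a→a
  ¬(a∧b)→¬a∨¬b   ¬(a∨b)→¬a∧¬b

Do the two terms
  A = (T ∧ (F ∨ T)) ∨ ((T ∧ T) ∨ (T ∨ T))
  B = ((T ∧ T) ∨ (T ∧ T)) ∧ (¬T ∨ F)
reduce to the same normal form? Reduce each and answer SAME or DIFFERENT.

Term A:
  start: (T ∧ (F ∨ T)) ∨ ((T ∧ T) ∨ (T ∨ T))
  →1  (F ∨ T) ∨ ((T ∧ T) ∨ (T ∨ T))
  →2  T ∨ ((T ∧ T) ∨ (T ∨ T))
  →3  T

Term B:
  start: ((T ∧ T) ∨ (T ∧ T)) ∧ (¬T ∨ F)
  →1  (T ∧ T) ∧ (¬T ∨ F)
  →2  T ∧ (¬T ∨ F)
  →3  ¬T ∨ F
  →4  ¬T
  →5  F

Answer: DIFFERENT — A ⇓ T, B ⇓ F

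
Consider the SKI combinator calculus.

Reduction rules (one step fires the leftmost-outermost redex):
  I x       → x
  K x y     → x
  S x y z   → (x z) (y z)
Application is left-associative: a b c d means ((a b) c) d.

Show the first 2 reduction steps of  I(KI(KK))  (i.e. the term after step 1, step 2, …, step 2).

  start: I(KI(KK))
  step 1: KI(KK)
  step 2: I

Answer: after 2 steps: I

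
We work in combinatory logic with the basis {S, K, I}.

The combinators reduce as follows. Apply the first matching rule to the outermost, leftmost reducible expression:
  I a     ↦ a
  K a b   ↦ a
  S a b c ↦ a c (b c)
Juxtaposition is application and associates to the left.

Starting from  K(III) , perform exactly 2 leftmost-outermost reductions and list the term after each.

  start: K(III)
  [1] K(II)
  [2] KI

Answer: after 2 steps: KI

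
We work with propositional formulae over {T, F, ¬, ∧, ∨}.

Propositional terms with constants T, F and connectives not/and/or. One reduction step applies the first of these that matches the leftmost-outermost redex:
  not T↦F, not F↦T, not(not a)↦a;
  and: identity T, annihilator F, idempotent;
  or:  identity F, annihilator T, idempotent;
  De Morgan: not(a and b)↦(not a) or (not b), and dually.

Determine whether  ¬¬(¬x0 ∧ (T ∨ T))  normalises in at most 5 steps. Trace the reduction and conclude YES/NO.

Answer: YES — reaches normal form ¬x0 in 3 ≤ 5 steps

Working:
  start: ¬¬(¬x0 ∧ (T ∨ T))
  →1  ¬x0 ∧ (T ∨ T)
  →2  ¬x0 ∧ T
  →3  ¬x0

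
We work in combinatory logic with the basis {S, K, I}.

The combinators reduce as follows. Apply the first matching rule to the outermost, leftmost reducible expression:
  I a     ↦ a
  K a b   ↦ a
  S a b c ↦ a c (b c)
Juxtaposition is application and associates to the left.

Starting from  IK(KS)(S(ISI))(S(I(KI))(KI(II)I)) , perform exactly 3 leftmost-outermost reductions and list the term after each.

  start: IK(KS)(S(ISI))(S(I(KI))(KI(II)I))
  step 1: K(KS)(S(ISI))(S(I(KI))(KI(II)I))
  step 2: KS(S(I(KI))(KI(II)I))
  step 3: S

Answer: after 3 steps: S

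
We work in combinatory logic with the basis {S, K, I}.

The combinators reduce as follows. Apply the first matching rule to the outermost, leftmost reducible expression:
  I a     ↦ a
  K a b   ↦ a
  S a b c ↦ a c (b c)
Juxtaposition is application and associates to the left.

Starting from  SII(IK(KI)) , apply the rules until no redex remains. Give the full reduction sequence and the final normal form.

  start: SII(IK(KI))
  →1  I(IK(KI))(I(IK(KI)))
  →2  IK(KI)(I(IK(KI)))
  →3  K(KI)(I(IK(KI)))
  →4  KI

Answer: normal form = KI  (in 4 steps)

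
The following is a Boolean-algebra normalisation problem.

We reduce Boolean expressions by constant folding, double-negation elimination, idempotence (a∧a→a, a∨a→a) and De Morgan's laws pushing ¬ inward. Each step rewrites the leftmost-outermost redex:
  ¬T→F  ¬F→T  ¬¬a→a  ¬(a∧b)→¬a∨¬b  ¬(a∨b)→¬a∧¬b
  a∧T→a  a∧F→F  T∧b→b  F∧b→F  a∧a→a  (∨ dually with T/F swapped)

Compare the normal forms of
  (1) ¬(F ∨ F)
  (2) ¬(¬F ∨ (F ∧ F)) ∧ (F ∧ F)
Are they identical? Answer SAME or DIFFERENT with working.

Term A:
  start: ¬(F ∨ F)
  [1] ¬F ∧ ¬F
  [2] ¬F
  [3] T

Term B:
  start: ¬(¬F ∨ (F ∧ F)) ∧ (F ∧ F)
  [1] (¬¬F ∧ ¬(F ∧ F)) ∧ (F ∧ F)
  [2] (F ∧ ¬(F ∧ F)) ∧ (F ∧ F)
  [3] F ∧ (F ∧ F)
  [4] F

Answer: DIFFERENT — A ⇓ T, B ⇓ F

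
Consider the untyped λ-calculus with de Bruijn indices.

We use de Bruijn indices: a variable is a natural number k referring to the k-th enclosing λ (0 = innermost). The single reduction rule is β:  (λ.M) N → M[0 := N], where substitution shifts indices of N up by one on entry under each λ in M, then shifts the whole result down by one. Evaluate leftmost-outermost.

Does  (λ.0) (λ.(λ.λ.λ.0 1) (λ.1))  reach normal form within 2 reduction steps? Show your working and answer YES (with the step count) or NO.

  start: (λ.0) (λ.(λ.λ.λ.0 1) (λ.1))
  [1] λ.(λ.λ.λ.0 1) (λ.1)
  [2] λ.λ.λ.0 1

Answer: YES — reaches normal form λ.λ.λ.0 1 in 2 ≤ 2 steps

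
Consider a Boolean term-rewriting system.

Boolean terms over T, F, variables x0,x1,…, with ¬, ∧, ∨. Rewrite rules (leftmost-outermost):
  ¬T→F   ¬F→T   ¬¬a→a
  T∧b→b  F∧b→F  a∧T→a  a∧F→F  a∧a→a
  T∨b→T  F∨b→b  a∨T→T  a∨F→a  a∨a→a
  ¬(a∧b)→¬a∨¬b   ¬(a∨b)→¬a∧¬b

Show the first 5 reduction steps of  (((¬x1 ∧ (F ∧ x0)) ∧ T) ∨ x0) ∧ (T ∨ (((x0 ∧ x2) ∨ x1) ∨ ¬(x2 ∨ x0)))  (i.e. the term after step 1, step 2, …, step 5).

Answer: after 5 steps: x0 ∧ T

Derivation:
  start: (((¬x1 ∧ (F ∧ x0)) ∧ T) ∨ x0) ∧ (T ∨ (((x0 ∧ x2) ∨ x1) ∨ ¬(x2 ∨ x0)))
  step 1: ((¬x1 ∧ (F ∧ x0)) ∨ x0) ∧ (T ∨ (((x0 ∧ x2) ∨ x1) ∨ ¬(x2 ∨ x0)))
  step 2: ((¬x1 ∧ F) ∨ x0) ∧ (T ∨ (((x0 ∧ x2) ∨ x1) ∨ ¬(x2 ∨ x0)))
  step 3: (F ∨ x0) ∧ (T ∨ (((x0 ∧ x2) ∨ x1) ∨ ¬(x2 ∨ x0)))
  step 4: x0 ∧ (T ∨ (((x0 ∧ x2) ∨ x1) ∨ ¬(x2 ∨ x0)))
  step 5: x0 ∧ T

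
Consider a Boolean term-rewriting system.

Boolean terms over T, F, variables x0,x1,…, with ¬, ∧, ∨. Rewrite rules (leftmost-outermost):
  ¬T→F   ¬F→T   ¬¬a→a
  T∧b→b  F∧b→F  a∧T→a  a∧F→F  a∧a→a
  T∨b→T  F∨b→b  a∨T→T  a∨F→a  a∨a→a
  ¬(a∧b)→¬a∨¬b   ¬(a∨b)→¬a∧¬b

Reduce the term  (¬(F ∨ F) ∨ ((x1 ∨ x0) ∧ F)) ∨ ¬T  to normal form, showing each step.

  start: (¬(F ∨ F) ∨ ((x1 ∨ x0) ∧ F)) ∨ ¬T
  →1  ((¬F ∧ ¬F) ∨ ((x1 ∨ x0) ∧ F)) ∨ ¬T
  →2  (¬F ∨ ((x1 ∨ x0) ∧ F)) ∨ ¬T
  →3  (T ∨ ((x1 ∨ x0) ∧ F)) ∨ ¬T
  →4  T ∨ ¬T
  →5  T

Answer: normal form = T  (in 5 steps)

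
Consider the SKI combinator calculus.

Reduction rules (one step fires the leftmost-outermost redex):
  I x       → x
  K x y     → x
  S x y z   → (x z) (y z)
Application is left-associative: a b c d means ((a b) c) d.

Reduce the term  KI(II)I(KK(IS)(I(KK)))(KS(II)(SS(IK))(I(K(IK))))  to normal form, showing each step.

  start: KI(II)I(KK(IS)(I(KK)))(KS(II)(SS(IK))(I(K(IK))))
  [1] II(KK(IS)(I(KK)))(KS(II)(SS(IK))(I(K(IK))))
  [2] I(KK(IS)(I(KK)))(KS(II)(SS(IK))(I(K(IK))))
  [3] KK(IS)(I(KK))(KS(II)(SS(IK))(I(K(IK))))
  [4] K(I(KK))(KS(II)(SS(IK))(I(K(IK))))
  [5] I(KK)
  [6] KK

Answer: normal form = KK  (in 6 steps)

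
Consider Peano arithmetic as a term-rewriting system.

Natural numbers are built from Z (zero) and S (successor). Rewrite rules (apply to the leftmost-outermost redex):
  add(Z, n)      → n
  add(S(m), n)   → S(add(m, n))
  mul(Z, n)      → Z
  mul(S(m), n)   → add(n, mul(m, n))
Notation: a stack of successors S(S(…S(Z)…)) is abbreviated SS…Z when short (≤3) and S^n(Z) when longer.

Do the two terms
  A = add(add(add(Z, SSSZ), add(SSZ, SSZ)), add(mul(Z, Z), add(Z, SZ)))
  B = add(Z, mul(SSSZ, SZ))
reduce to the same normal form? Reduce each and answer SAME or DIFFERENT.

Answer: DIFFERENT — A ⇓ S^8(Z), B ⇓ SSSZ

Working:
Term A:
  start: add(add(add(Z, SSSZ), add(SSZ, SSZ)), add(mul(Z, Z), add(Z, SZ)))
  →1  add(add(SSSZ, add(SSZ, SSZ)), add(mul(Z, Z), add(Z, SZ)))
  →2  add(S(add(SSZ, add(SSZ, SSZ))), add(mul(Z, Z), add(Z, SZ)))
  →3  S(add(add(SSZ, add(SSZ, SSZ)), add(mul(Z, Z), add(Z, SZ))))
  →4  S(add(S(add(SZ, add(SSZ, SSZ))), add(mul(Z, Z), add(Z, SZ))))
  →5  S(S(add(add(SZ, add(SSZ, SSZ)), add(mul(Z, Z), add(Z, SZ)))))
  →6  S(S(add(S(add(Z, add(SSZ, SSZ))), add(mul(Z, Z), add(Z, SZ)))))
  →7  S(S(S(add(add(Z, add(SSZ, SSZ)), add(mul(Z, Z), add(Z, SZ))))))
  →8  S(S(S(add(add(SSZ, SSZ), add(mul(Z, Z), add(Z, SZ))))))
  →9  S(S(S(add(S(add(SZ, SSZ)), add(mul(Z, Z), add(Z, SZ))))))
  →10  S(S(S(S(add(add(SZ, SSZ), add(mul(Z, Z), add(Z, SZ)))))))
  →11  S(S(S(S(add(S(add(Z, SSZ)), add(mul(Z, Z), add(Z, SZ)))))))
  →12  S(S(S(S(S(add(add(Z, SSZ), add(mul(Z, Z), add(Z, SZ))))))))
  →13  S(S(S(S(S(add(SSZ, add(mul(Z, Z), add(Z, SZ))))))))
  →14  S(S(S(S(S(S(add(SZ, add(mul(Z, Z), add(Z, SZ)))))))))
  →15  S(S(S(S(S(S(S(add(Z, add(mul(Z, Z), add(Z, SZ))))))))))
  →16  S(S(S(S(S(S(S(add(mul(Z, Z), add(Z, SZ)))))))))
  →17  S(S(S(S(S(S(S(add(Z, add(Z, SZ)))))))))
  →18  S(S(S(S(S(S(S(add(Z, SZ))))))))
  →19  S^8(Z)

Term B:
  start: add(Z, mul(SSSZ, SZ))
  →1  mul(SSSZ, SZ)
  →2  add(SZ, mul(SSZ, SZ))
  →3  S(add(Z, mul(SSZ, SZ)))
  →4  S(mul(SSZ, SZ))
  →5  S(add(SZ, mul(SZ, SZ)))
  →6  S(S(add(Z, mul(SZ, SZ))))
  →7  S(S(mul(SZ, SZ)))
  →8  S(S(add(SZ, mul(Z, SZ))))
  →9  S(S(S(add(Z, mul(Z, SZ)))))
  →10  S(S(S(mul(Z, SZ))))
  →11  SSSZ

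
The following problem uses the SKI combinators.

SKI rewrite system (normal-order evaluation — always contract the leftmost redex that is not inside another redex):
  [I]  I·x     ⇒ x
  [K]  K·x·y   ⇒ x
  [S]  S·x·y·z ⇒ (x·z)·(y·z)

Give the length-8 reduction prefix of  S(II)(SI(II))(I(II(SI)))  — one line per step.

  start: S(II)(SI(II))(I(II(SI)))
  [1] II(I(II(SI)))(SI(II)(I(II(SI))))
  [2] I(I(II(SI)))(SI(II)(I(II(SI))))
  [3] I(II(SI))(SI(II)(I(II(SI))))
  [4] II(SI)(SI(II)(I(II(SI))))
  [5] I(SI)(SI(II)(I(II(SI))))
  [6] SI(SI(II)(I(II(SI))))
  [7] SI(I(I(II(SI)))(II(I(II(SI)))))
  [8] SI(I(II(SI))(II(I(II(SI)))))

Answer: after 8 steps: SI(I(II(SI))(II(I(II(SI)))))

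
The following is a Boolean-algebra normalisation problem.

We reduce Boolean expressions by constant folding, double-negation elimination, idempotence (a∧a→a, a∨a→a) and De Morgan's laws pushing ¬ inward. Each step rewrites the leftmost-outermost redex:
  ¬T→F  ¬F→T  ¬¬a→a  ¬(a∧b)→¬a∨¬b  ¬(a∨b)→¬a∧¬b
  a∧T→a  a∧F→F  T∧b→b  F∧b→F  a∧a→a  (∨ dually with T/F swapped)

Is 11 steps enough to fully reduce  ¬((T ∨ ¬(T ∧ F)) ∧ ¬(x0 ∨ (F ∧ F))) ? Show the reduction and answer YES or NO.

Answer: YES — reaches normal form x0 in 8 ≤ 11 steps

Derivation:
  start: ¬((T ∨ ¬(T ∧ F)) ∧ ¬(x0 ∨ (F ∧ F)))
  [1] ¬(T ∨ ¬(T ∧ F)) ∨ ¬¬(x0 ∨ (F ∧ F))
  [2] (¬T ∧ ¬¬(T ∧ F)) ∨ ¬¬(x0 ∨ (F ∧ F))
  [3] (F ∧ ¬¬(T ∧ F)) ∨ ¬¬(x0 ∨ (F ∧ F))
  [4] F ∨ ¬¬(x0 ∨ (F ∧ F))
  [5] ¬¬(x0 ∨ (F ∧ F))
  [6] x0 ∨ (F ∧ F)
  [7] x0 ∨ F
  [8] x0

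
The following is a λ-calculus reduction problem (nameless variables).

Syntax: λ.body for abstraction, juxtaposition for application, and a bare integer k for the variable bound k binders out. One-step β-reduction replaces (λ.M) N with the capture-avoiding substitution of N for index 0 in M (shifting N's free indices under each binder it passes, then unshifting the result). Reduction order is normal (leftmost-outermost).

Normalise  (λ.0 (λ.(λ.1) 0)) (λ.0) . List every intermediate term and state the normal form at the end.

  start: (λ.0 (λ.(λ.1) 0)) (λ.0)
  [1] (λ.0) (λ.(λ.1) 0)
  [2] λ.(λ.1) 0
  [3] λ.0

Answer: normal form = λ.0  (in 3 steps)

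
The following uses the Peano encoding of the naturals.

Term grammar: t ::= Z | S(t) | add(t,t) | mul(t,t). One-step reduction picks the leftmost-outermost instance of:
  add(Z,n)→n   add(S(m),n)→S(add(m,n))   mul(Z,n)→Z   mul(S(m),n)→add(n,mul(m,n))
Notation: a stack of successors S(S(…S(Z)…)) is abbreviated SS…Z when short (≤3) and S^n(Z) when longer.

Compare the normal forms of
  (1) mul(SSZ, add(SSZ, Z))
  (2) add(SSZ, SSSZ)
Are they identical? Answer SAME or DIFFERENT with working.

Answer: DIFFERENT — A ⇓ S^4(Z), B ⇓ S^5(Z)

Working:
Term A:
  start: mul(SSZ, add(SSZ, Z))
  step 1: add(add(SSZ, Z), mul(SZ, add(SSZ, Z)))
  step 2: add(S(add(SZ, Z)), mul(SZ, add(SSZ, Z)))
  step 3: S(add(add(SZ, Z), mul(SZ, add(SSZ, Z))))
  step 4: S(add(S(add(Z, Z)), mul(SZ, add(SSZ, Z))))
  step 5: S(S(add(add(Z, Z), mul(SZ, add(SSZ, Z)))))
  step 6: S(S(add(Z, mul(SZ, add(SSZ, Z)))))
  step 7: S(S(mul(SZ, add(SSZ, Z))))
  step 8: S(S(add(add(SSZ, Z), mul(Z, add(SSZ, Z)))))
  step 9: S(S(add(S(add(SZ, Z)), mul(Z, add(SSZ, Z)))))
  step 10: S(S(S(add(add(SZ, Z), mul(Z, add(SSZ, Z))))))
  step 11: S(S(S(add(S(add(Z, Z)), mul(Z, add(SSZ, Z))))))
  step 12: S(S(S(S(add(add(Z, Z), mul(Z, add(SSZ, Z)))))))
  step 13: S(S(S(S(add(Z, mul(Z, add(SSZ, Z)))))))
  step 14: S(S(S(S(mul(Z, add(SSZ, Z))))))
  step 15: S^4(Z)

Term B:
  start: add(SSZ, SSSZ)
  step 1: S(add(SZ, SSSZ))
  step 2: S(S(add(Z, SSSZ)))
  step 3: S^5(Z)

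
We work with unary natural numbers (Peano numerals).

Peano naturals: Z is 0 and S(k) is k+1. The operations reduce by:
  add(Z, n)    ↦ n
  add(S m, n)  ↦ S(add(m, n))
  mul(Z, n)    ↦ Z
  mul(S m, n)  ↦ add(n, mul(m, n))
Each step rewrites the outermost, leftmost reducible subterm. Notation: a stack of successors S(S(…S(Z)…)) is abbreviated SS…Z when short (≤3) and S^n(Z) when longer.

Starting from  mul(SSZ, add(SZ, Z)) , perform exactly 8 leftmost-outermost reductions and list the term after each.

Answer: after 8 steps: S(S(add(add(Z, Z), mul(Z, add(SZ, Z)))))

Reduction:
  start: mul(SSZ, add(SZ, Z))
  [1] add(add(SZ, Z), mul(SZ, add(SZ, Z)))
  [2] add(S(add(Z, Z)), mul(SZ, add(SZ, Z)))
  [3] S(add(add(Z, Z), mul(SZ, add(SZ, Z))))
  [4] S(add(Z, mul(SZ, add(SZ, Z))))
  [5] S(mul(SZ, add(SZ, Z)))
  [6] S(add(add(SZ, Z), mul(Z, add(SZ, Z))))
  [7] S(add(S(add(Z, Z)), mul(Z, add(SZ, Z))))
  [8] S(S(add(add(Z, Z), mul(Z, add(SZ, Z)))))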